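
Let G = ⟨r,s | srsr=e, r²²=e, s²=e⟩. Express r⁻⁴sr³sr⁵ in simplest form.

Multiply left to right, reducing at each step:
  (r¹⁸) · s = r¹⁸s
  (r¹⁸s) · r³ = r¹⁵s
  (r¹⁵s) · s = r¹⁵
  (r¹⁵) · r⁵ = r²⁰

Answer: r²⁰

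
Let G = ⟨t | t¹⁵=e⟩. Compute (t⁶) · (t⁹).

Compute (t⁶) · (t⁹) by multiplying left to right and reducing via the relations at each step:
  (t⁶) · t⁹ = e

Answer: e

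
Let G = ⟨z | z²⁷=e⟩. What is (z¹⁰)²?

Compute successive powers of (z¹⁰), reducing at each step:
  (z¹⁰)²: (z¹⁰) · z¹⁰ = z²⁰

Answer: z²⁰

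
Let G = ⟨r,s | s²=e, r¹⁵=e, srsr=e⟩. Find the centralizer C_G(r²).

⟨r²⟩ ⊆ C_G(r²) since powers of r² commute with r²; so |C_G(r²)| ≥ |⟨r²⟩| = 15.
By orbit–stabilizer, |C_G(r²)| = |G| / |conj. class of r²| = 30 / 2 = 15.
The 15 elements commuting with r² are {e, r, r², r³, r⁴, r⁵, r⁶, r⁷, r⁸, r⁹, r¹⁰, r¹¹, r¹², r¹³, r¹⁴}.

Answer: {e, r, r², r³, r⁴, r⁵, r⁶, r⁷, r⁸, r⁹, r¹⁰, r¹¹, r¹², r¹³, r¹⁴}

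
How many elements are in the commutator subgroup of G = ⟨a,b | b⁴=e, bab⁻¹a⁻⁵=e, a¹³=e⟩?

G' = [G, G] is generated by all commutators. The generator-pair commutators are: [a, b] = a⁹.
The subgroup they normally generate is {e, a, a², a³, a⁴, a⁵, a⁶, a⁷, a⁸, a⁹, a¹⁰, a¹¹, a¹²}, of order 13.
Check: |G/G'| = 52/13 = 4 is the order of the abelianisation.

Answer: 13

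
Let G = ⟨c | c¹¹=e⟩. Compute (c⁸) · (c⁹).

Compute (c⁸) · (c⁹) by multiplying left to right and reducing via the relations at each step:
  (c⁸) · c⁹ = c⁶

Answer: c⁶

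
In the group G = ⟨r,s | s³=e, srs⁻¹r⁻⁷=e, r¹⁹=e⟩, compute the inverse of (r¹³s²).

The order of (r¹³s²) is 3 (smallest k with (r¹³s²)ᵏ = e), so (r¹³s²)⁻¹ = (r¹³s²)² = r⁴s.
Check: (r¹³s²) · (r⁴s) → (r¹³s²) · r⁴ = s²;   (s²) · s = e, giving e as required.

Answer: r⁴s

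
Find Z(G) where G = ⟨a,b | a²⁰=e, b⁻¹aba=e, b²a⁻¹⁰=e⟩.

An element z ∈ Z(G) iff z commutes with every generator.
For example a¹⁰ is central: (a¹⁰)·a = a¹¹ = a·(a¹⁰); (a¹⁰)·b = b⁻¹ = b·(a¹⁰).
Whereas a ∉ Z(G) since a·b = ab ≠ a⁹b⁻¹ = b·a.
Checking each of the 40 elements this way gives Z(G) = {e, a¹⁰}, of order 2.

Answer: {e, a¹⁰}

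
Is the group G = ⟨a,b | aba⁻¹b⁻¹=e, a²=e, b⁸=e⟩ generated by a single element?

|G| = 16, but the maximum element order in G is 8 < 16. No single element generates all of G, so G is not cyclic.

Answer: No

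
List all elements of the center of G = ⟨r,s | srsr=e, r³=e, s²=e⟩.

An element z ∈ Z(G) iff z commutes with every generator.
For example e is central: e·r = r = r·e; e·s = s = s·e.
Whereas r ∉ Z(G) since r·s = rs ≠ r²s = s·r.
Checking each of the 6 elements this way gives Z(G) = {e}, of order 1.

Answer: {e}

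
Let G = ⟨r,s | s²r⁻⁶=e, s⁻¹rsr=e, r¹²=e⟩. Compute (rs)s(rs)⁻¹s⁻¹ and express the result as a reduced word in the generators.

[(rs), s] = (rs)·s·(rs)⁻¹·s⁻¹.
  (rs) · s = r⁷
  (r⁷) · (rs⁻¹) = r²s
  (r²s) · (s⁻¹) = r²

Answer: r²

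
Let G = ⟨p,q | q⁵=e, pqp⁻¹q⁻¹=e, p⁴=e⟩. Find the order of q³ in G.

Compute successive powers until reaching e:
  (q³)¹ = q³, (q³)² = q, (q³)³ = q⁴, (q³)⁴ = q², (q³)⁵ = e.
The smallest positive k with (q³)ᵏ = e is 5.

Answer: 5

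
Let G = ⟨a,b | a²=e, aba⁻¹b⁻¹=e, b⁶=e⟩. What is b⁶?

Compute successive powers of b, reducing at each step:
  b²: b · b = b²
  b³: (b²) · b = b³
  b⁴: (b³) · b = b⁴
  b⁵: (b⁴) · b = b⁵
  b⁶: (b⁵) · b = e

Answer: e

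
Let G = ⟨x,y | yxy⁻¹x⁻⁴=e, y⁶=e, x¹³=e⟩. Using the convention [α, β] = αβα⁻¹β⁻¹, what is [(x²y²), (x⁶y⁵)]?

[(x²y²), (x⁶y⁵)] = (x²y²)·(x⁶y⁵)·(x²y²)⁻¹·(x⁶y⁵)⁻¹.
  (x²y²) · (x⁶y⁵) = x⁷y
  (x⁷y) · (x⁸y⁴) = y⁵
  (y⁵) · (x²y) = x⁷

Answer: x⁷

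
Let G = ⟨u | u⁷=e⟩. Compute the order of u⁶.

Compute successive powers until reaching e:
  (u⁶)¹ = u⁶, (u⁶)² = u⁵, (u⁶)³ = u⁴, (u⁶)⁴ = u³, (u⁶)⁵ = u², (u⁶)⁶ = u, (u⁶)⁷ = e.
The smallest positive k with (u⁶)ᵏ = e is 7.

Answer: 7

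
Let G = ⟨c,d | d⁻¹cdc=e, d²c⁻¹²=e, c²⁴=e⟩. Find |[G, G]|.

G' = [G, G] is generated by all commutators. The generator-pair commutators are: [c, d] = c².
The subgroup they normally generate is {e, c², c⁴, c⁶, c⁸, c¹⁰, c¹², c¹⁴, c¹⁶, c¹⁸, c²⁰, c²²}, of order 12.
Check: |G/G'| = 48/12 = 4 is the order of the abelianisation.

Answer: 12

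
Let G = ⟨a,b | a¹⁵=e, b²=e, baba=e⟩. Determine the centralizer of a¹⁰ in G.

⟨a¹⁰⟩ ⊆ C_G(a¹⁰) since powers of a¹⁰ commute with a¹⁰; so |C_G(a¹⁰)| ≥ |⟨a¹⁰⟩| = 3.
By orbit–stabilizer, |C_G(a¹⁰)| = |G| / |conj. class of a¹⁰| = 30 / 2 = 15.
The 15 elements commuting with a¹⁰ are {e, a, a², a³, a⁴, a⁵, a⁶, a⁷, a⁸, a⁹, a¹⁰, a¹¹, a¹², a¹³, a¹⁴}.

Answer: {e, a, a², a³, a⁴, a⁵, a⁶, a⁷, a⁸, a⁹, a¹⁰, a¹¹, a¹², a¹³, a¹⁴}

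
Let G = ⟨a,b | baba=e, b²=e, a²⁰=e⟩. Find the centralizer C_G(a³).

⟨a³⟩ ⊆ C_G(a³) since powers of a³ commute with a³; so |C_G(a³)| ≥ |⟨a³⟩| = 20.
By orbit–stabilizer, |C_G(a³)| = |G| / |conj. class of a³| = 40 / 2 = 20.
The 20 elements commuting with a³ are {e, a, a², a³, a⁴, a⁵, a⁶, a⁷, a⁸, a⁹, a¹⁰, a¹¹, a¹², a¹³, a¹⁴, a¹⁵, a¹⁶, a¹⁷, a¹⁸, a¹⁹}.

Answer: {e, a, a², a³, a⁴, a⁵, a⁶, a⁷, a⁸, a⁹, a¹⁰, a¹¹, a¹², a¹³, a¹⁴, a¹⁵, a¹⁶, a¹⁷, a¹⁸, a¹⁹}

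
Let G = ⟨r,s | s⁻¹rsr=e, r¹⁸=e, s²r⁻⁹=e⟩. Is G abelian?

r·s = rs but s·r = r⁸s⁻¹, so r·s ≠ s·r and G is not abelian.

Answer: No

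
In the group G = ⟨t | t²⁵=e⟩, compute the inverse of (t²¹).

The order of (t²¹) is 25 (smallest k with (t²¹)ᵏ = e), so (t²¹)⁻¹ = (t²¹)²⁴ = t⁴.
Check: (t²¹) · (t⁴) → (t²¹) · t⁴ = e, giving e as required.

Answer: t⁴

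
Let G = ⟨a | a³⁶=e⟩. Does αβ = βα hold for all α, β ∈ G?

G has a single generator, so G is cyclic and hence abelian.

Answer: Yes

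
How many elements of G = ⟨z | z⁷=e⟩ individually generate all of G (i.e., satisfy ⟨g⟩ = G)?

G is cyclic of order 7. An element generates G iff its order is 7, and a cyclic group of order 7 has exactly φ(7) = 6 such elements.

Answer: 6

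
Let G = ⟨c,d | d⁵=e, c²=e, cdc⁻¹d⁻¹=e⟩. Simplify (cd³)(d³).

Compute (cd³) · (d³) by multiplying left to right and reducing via the relations at each step:
  (cd³) · d³ = cd

Answer: cd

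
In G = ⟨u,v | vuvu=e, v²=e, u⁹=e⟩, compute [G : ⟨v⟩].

First find ord(v) by computing successive powers:
  v¹ = v, v² = e.
So |⟨v⟩| = ord(v) = 2. With |G| = 18, by Lagrange [G : ⟨v⟩] = 18/2 = 9.

Answer: 9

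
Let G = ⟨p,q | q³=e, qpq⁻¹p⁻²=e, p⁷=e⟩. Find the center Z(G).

An element z ∈ Z(G) iff z commutes with every generator.
For example e is central: e·p = p = p·e; e·q = q = q·e.
Whereas p ∉ Z(G) since p·q = pq ≠ p²q = q·p.
Checking each of the 21 elements this way gives Z(G) = {e}, of order 1.

Answer: {e}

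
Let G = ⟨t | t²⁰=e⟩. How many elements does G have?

G is generated by a single element, so G is cyclic. The relator gives t²⁰ = e and no smaller power is forced to be e, so the 20 powers {e, t, t², t³, t⁴, t⁵, t⁶, t⁷, t⁸, t⁹, t¹², t¹³, t¹¹, t¹⁰, t¹⁴, t¹⁵, t¹⁶, t¹⁷, t¹⁸, t¹⁹} are distinct. Hence |G| = 20.

Answer: 20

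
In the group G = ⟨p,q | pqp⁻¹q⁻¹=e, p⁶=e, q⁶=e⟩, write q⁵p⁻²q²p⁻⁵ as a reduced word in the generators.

Multiply left to right, reducing at each step:
  (q⁵) · p⁻² = p⁴q⁵
  (p⁴q⁵) · q² = p⁴q
  (p⁴q) · p⁻⁵ = p⁵q

Answer: p⁵q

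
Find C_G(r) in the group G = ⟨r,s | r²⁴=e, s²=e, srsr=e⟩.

⟨r⟩ ⊆ C_G(r) since powers of r commute with r; so |C_G(r)| ≥ |⟨r⟩| = 24.
By orbit–stabilizer, |C_G(r)| = |G| / |conj. class of r| = 48 / 2 = 24.
The 24 elements commuting with r are {e, r, r², r³, r⁴, r⁵, r⁶, r⁷, r⁸, r⁹, r¹⁰, r¹¹, r¹², r¹³, r¹⁴, r¹⁵, r¹⁶, r¹⁷, r¹⁸, r¹⁹, r²⁰, r²¹, r²², r²³}.

Answer: {e, r, r², r³, r⁴, r⁵, r⁶, r⁷, r⁸, r⁹, r¹⁰, r¹¹, r¹², r¹³, r¹⁴, r¹⁵, r¹⁶, r¹⁷, r¹⁸, r¹⁹, r²⁰, r²¹, r²², r²³}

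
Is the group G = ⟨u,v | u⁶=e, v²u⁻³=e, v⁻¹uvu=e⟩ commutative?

u·v = uv but v·u = u²v⁻¹, so u·v ≠ v·u and G is not abelian.

Answer: No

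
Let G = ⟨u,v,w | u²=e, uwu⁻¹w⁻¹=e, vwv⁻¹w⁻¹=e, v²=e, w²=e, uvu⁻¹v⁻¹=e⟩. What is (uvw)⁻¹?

The order of (uvw) is 2 (smallest k with (uvw)ᵏ = e), so (uvw)⁻¹ = (uvw)¹ = uvw.
Check: (uvw) · (uvw) → (uvw) · u = vw;   (vw) · v = w;   w · w = e, giving e as required.

Answer: uvw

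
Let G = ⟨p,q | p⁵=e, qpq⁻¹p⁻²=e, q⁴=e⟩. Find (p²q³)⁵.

Compute successive powers of (p²q³), reducing at each step:
  (p²q³)²: (p²q³) · p² = p³q³;   (p³q³) · q³ = p³q²
  (p²q³)³: (p³q²) · p² = pq²;   (pq²) · q³ = pq
  (p²q³)⁴: (pq) · p² = q;   q · q³ = e
  (p²q³)⁵: e · p² = p²;   (p²) · q³ = p²q³

Answer: p²q³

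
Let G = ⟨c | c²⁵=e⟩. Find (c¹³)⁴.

Compute successive powers of (c¹³), reducing at each step:
  (c¹³)²: (c¹³) · c¹³ = c
  (c¹³)³: c · c¹³ = c¹⁴
  (c¹³)⁴: (c¹⁴) · c¹³ = c²

Answer: c²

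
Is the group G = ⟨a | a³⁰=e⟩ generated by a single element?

|G| = 30. The element a has order 30 (its powers give 30 distinct elements), so ⟨a⟩ = G and G is cyclic.

Answer: Yes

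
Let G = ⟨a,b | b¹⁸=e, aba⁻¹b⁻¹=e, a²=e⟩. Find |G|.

Enumerate words in the generators, reducing via the relations: the distinct elements are
  {a, b, e, ab, b², b³, b⁴, b⁵, b⁶, b⁷, b⁸, b⁹, ab², ab³, ab⁴, ab⁵, ab⁶, ab⁷, ab⁸, ab⁹, b¹², b¹³, b¹¹, b¹⁰, b¹⁴, b¹⁵, b¹⁶, b¹⁷, ab¹², ab¹³, ab¹¹, ab¹⁰, ab¹⁴, ab¹⁵, ab¹⁶, ab¹⁷}.
No further products give new elements, so |G| = 36.

Answer: 36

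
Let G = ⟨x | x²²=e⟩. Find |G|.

G is generated by a single element, so G is cyclic. The relator gives x²² = e and no smaller power is forced to be e, so the 22 powers {e, x, x², x³, x⁴, x⁵, x⁶, x⁷, x⁸, x⁹, x²¹, x²⁰, x¹², x¹³, x¹¹, x¹⁰, x¹⁴, x¹⁵, x¹⁶, x¹⁷, x¹⁸, x¹⁹} are distinct. Hence |G| = 22.

Answer: 22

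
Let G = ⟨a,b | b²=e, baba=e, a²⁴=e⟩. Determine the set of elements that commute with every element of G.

An element z ∈ Z(G) iff z commutes with every generator.
For example a¹² is central: (a¹²)·a = a¹³ = a·(a¹²); (a¹²)·b = a¹²b = b·(a¹²).
Whereas a ∉ Z(G) since a·b = ab ≠ a²³b = b·a.
Checking each of the 48 elements this way gives Z(G) = {e, a¹²}, of order 2.

Answer: {e, a¹²}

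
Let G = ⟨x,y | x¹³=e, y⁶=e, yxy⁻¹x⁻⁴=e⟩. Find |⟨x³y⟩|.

|⟨x³y⟩| equals the order of x³y. Compute successive powers until reaching e:
  (x³y)¹ = x³y, (x³y)² = x²y², (x³y)³ = x¹¹y³, (x³y)⁴ = x⁸y⁴, (x³y)⁵ = x⁹y⁵, (x³y)⁶ = e.
The smallest positive k with (x³y)ᵏ = e is 6, so |⟨x³y⟩| = 6.

Answer: 6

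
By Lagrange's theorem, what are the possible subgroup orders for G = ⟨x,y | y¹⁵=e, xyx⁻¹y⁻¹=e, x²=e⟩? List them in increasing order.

|G| = 30 = 2 · 3 · 5. By Lagrange's theorem the order of any subgroup divides 30; the divisors of 30 are 1, 2, 3, 5, 6, 10, 15, 30.

Answer: 1, 2, 3, 5, 6, 10, 15, 30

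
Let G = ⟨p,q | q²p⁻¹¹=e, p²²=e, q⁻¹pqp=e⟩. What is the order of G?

Enumerate words in the generators, reducing via the relations: the distinct elements are
  {e, p, q, pq, p², p³, p⁴, p⁵, p⁶, p⁷, p⁸, p⁹, p²q, p²¹, p²⁰, p³q, p¹², p¹³, p¹¹, p¹⁰, p¹⁴, p¹⁵, p¹⁶, p¹⁷, p¹⁸, p¹⁹, p⁴q, p⁵q, p⁶q, p⁷q, p⁸q, p⁹q, q⁻¹, pq⁻¹, p¹⁰q, p²q⁻¹, p³q⁻¹, p⁴q⁻¹, p⁵q⁻¹, p⁶q⁻¹, p⁷q⁻¹, p⁸q⁻¹, p⁹q⁻¹, p¹⁰q⁻¹}.
No further products give new elements, so |G| = 44.

Answer: 44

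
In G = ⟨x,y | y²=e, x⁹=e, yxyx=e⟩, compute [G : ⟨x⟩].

First find ord(x) by computing successive powers:
  x¹ = x, x² = x², x³ = x³, x⁴ = x⁴, x⁵ = x⁵, x⁶ = x⁶, x⁷ = x⁷, x⁸ = x⁸, x⁹ = e.
So |⟨x⟩| = ord(x) = 9. With |G| = 18, by Lagrange [G : ⟨x⟩] = 18/9 = 2.

Answer: 2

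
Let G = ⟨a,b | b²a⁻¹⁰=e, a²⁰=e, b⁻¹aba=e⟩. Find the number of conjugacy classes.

The conjugacy classes (representative and size) are:
  [e] (size 1), [a] (size 2), [a²] (size 2), [a³] (size 2), [a⁴] (size 2), [a⁵] (size 2), [a¹⁴] (size 2), [a⁷] (size 2), [a⁸] (size 2), [a¹¹] (size 2), [a¹⁰] (size 1), [a²b⁻¹] (size 10), [a⁹b] (size 10).
Class equation: 1 + 2 + 2 + 2 + 2 + 2 + 2 + 2 + 2 + 2 + 1 + 10 + 10 = 40 = |G|. So G has 13 conjugacy classes.

Answer: 13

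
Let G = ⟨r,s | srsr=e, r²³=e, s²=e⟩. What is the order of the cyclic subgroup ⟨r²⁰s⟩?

|⟨r²⁰s⟩| equals the order of r²⁰s. Compute successive powers until reaching e:
  (r²⁰s)¹ = r²⁰s, (r²⁰s)² = e.
The smallest positive k with (r²⁰s)ᵏ = e is 2, so |⟨r²⁰s⟩| = 2.

Answer: 2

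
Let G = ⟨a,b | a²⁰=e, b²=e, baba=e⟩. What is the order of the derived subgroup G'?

G' = [G, G] is generated by all commutators. The generator-pair commutators are: [a, b] = a².
The subgroup they normally generate is {e, a², a⁴, a⁶, a⁸, a¹⁰, a¹², a¹⁴, a¹⁶, a¹⁸}, of order 10.
Check: |G/G'| = 40/10 = 4 is the order of the abelianisation.

Answer: 10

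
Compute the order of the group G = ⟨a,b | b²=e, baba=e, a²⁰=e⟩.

Enumerate words in the generators, reducing via the relations: the distinct elements are
  {a, b, e, ab, a², a³, a⁴, a⁵, a⁶, a⁷, a⁸, a⁹, a²b, a³b, a¹², a¹³, a¹¹, a¹⁰, a¹⁴, a¹⁵, a¹⁶, a¹⁷, a¹⁸, a¹⁹, a⁴b, a⁵b, a⁶b, a⁷b, a⁸b, a⁹b, a¹²b, a¹³b, a¹¹b, a¹⁰b, a¹⁴b, a¹⁵b, a¹⁶b, a¹⁷b, a¹⁸b, a¹⁹b}.
No further products give new elements, so |G| = 40.

Answer: 40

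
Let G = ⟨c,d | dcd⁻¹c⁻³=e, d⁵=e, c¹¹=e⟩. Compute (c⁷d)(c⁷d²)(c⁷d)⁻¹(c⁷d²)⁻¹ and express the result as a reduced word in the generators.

[(c⁷d), (c⁷d²)] = (c⁷d)·(c⁷d²)·(c⁷d)⁻¹·(c⁷d²)⁻¹.
  (c⁷d) · (c⁷d²) = c⁶d³
  (c⁶d³) · (c⁵d⁴) = c⁹d²
  (c⁹d²) · (c⁹d³) = c²

Answer: c²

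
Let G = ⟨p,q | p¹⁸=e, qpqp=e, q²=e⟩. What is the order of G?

Enumerate words in the generators, reducing via the relations: the distinct elements are
  {e, p, q, pq, p², p³, p⁴, p⁵, p⁶, p⁷, p⁸, p⁹, p²q, p³q, p¹², p¹³, p¹¹, p¹⁰, p¹⁴, p¹⁵, p¹⁶, p¹⁷, p⁴q, p⁵q, p⁶q, p⁷q, p⁸q, p⁹q, p¹²q, p¹³q, p¹¹q, p¹⁰q, p¹⁴q, p¹⁵q, p¹⁶q, p¹⁷q}.
No further products give new elements, so |G| = 36.

Answer: 36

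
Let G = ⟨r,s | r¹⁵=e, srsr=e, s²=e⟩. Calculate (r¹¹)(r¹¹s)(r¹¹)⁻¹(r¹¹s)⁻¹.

[(r¹¹), (r¹¹s)] = (r¹¹)·(r¹¹s)·(r¹¹)⁻¹·(r¹¹s)⁻¹.
  (r¹¹) · (r¹¹s) = r⁷s
  (r⁷s) · (r⁴) = r³s
  (r³s) · (r¹¹s) = r⁷

Answer: r⁷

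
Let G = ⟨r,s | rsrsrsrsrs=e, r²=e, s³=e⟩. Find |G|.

Enumerate words in the generators, reducing via the relations: the distinct elements are
  {e, r, s, rs, sr, s², rsr, rs², srs, s²r, rsrs, rs²r, srsr, srs², s²rs, rsrsr, rsrs², rs²rs, srs²r, s²rsr, s²rs², rsrs²r, rs²rsr, rs²rs², srsrs², srs²rs, s²rsrs, s²rs²r, rsrs²rs, rs²rsrs, rs²rs²r, srsrs²r, srs²rsr, srs²rs², s²rsrs², s²rs²rs, rsrs²rsr, rsrs²rs², rs²rsrs², srsrs²rs, srs²rsrs, s²rsrs²r, s²rs²rsr, rsrs²rsrs, rs²rsrs²r, srsrs²rs², srs²rsrs², s²rsrs²rs, s²rs²rsrs, rsrs²rsrs², rs²rsrs²rs, srs²rsrs²r, s²rsrs²rsr, s²rsrs²rs², s²rs²rsrs², rsrs²rsrs²r, rs²rsrs²rsr, rs²rsrs²rs², srs²rsrs²rs, rsrs²rsrs²rs}.
No further products give new elements, so |G| = 60.

Answer: 60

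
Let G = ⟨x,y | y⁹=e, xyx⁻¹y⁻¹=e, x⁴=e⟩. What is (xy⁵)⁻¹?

The order of (xy⁵) is 36 (smallest k with (xy⁵)ᵏ = e), so (xy⁵)⁻¹ = (xy⁵)³⁵ = x³y⁴.
Check: (xy⁵) · (x³y⁴) → (xy⁵) · x³ = y⁵;   (y⁵) · y⁴ = e, giving e as required.

Answer: x³y⁴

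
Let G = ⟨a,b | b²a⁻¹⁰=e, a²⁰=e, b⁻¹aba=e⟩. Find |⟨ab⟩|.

|⟨ab⟩| equals the order of ab. Compute successive powers until reaching e:
  (ab)¹ = ab, (ab)² = a¹⁰, (ab)³ = ab⁻¹, (ab)⁴ = e.
The smallest positive k with (ab)ᵏ = e is 4, so |⟨ab⟩| = 4.

Answer: 4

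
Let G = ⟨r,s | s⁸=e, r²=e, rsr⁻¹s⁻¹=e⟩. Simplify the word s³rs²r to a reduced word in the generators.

Multiply left to right, reducing at each step:
  (s³) · r = rs³
  (rs³) · s² = rs⁵
  (rs⁵) · r = s⁵

Answer: s⁵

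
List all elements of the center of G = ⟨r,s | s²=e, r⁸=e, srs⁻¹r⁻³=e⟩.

An element z ∈ Z(G) iff z commutes with every generator.
For example r⁴ is central: (r⁴)·r = r⁵ = r·(r⁴); (r⁴)·s = r⁴s = s·(r⁴).
Whereas r ∉ Z(G) since r·s = rs ≠ r³s = s·r.
Checking each of the 16 elements this way gives Z(G) = {e, r⁴}, of order 2.

Answer: {e, r⁴}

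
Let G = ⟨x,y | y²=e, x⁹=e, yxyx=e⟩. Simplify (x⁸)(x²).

Compute (x⁸) · (x²) by multiplying left to right and reducing via the relations at each step:
  (x⁸) · x² = x

Answer: x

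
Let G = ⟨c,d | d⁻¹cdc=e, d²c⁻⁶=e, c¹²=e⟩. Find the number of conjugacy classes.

The conjugacy classes (representative and size) are:
  [e] (size 1), [c¹¹] (size 2), [c²] (size 2), [c⁹] (size 2), [c⁴] (size 2), [c⁵] (size 2), [c⁶] (size 1), [c²d] (size 6), [cd] (size 6).
Class equation: 1 + 2 + 2 + 2 + 2 + 2 + 1 + 6 + 6 = 24 = |G|. So G has 9 conjugacy classes.

Answer: 9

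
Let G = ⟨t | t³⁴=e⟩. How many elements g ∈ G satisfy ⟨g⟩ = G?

G is cyclic of order 34. An element generates G iff its order is 34, and a cyclic group of order 34 has exactly φ(34) = 16 such elements.

Answer: 16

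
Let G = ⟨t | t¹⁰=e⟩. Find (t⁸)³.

Compute successive powers of (t⁸), reducing at each step:
  (t⁸)²: (t⁸) · t⁸ = t⁶
  (t⁸)³: (t⁶) · t⁸ = t⁴

Answer: t⁴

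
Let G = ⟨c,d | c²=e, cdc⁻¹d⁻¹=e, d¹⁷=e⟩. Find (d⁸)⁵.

Compute successive powers of (d⁸), reducing at each step:
  (d⁸)²: (d⁸) · d⁸ = d¹⁶
  (d⁸)³: (d¹⁶) · d⁸ = d⁷
  (d⁸)⁴: (d⁷) · d⁸ = d¹⁵
  (d⁸)⁵: (d¹⁵) · d⁸ = d⁶

Answer: d⁶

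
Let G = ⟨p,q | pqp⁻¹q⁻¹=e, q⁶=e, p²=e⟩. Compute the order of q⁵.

Compute successive powers until reaching e:
  (q⁵)¹ = q⁵, (q⁵)² = q⁴, (q⁵)³ = q³, (q⁵)⁴ = q², (q⁵)⁵ = q, (q⁵)⁶ = e.
The smallest positive k with (q⁵)ᵏ = e is 6.

Answer: 6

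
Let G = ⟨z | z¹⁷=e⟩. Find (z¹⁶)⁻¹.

The order of (z¹⁶) is 17 (smallest k with (z¹⁶)ᵏ = e), so (z¹⁶)⁻¹ = (z¹⁶)¹⁶ = z.
Check: (z¹⁶) · z → (z¹⁶) · z = e, giving e as required.

Answer: z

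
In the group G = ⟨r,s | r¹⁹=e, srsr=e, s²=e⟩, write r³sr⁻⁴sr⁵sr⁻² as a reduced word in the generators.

Multiply left to right, reducing at each step:
  (r³) · s = r³s
  (r³s) · r⁻⁴ = r⁷s
  (r⁷s) · s = r⁷
  (r⁷) · r⁵ = r¹²
  (r¹²) · s = r¹²s
  (r¹²s) · r⁻² = r¹⁴s

Answer: r¹⁴s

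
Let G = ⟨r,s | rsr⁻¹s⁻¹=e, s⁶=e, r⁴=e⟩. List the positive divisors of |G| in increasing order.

|G| = 24 = 2³ · 3. By Lagrange's theorem the order of any subgroup divides 24; the divisors of 24 are 1, 2, 3, 4, 6, 8, 12, 24.

Answer: 1, 2, 3, 4, 6, 8, 12, 24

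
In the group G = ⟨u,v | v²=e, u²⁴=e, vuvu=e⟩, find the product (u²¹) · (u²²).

Compute (u²¹) · (u²²) by multiplying left to right and reducing via the relations at each step:
  (u²¹) · u²² = u¹⁹

Answer: u¹⁹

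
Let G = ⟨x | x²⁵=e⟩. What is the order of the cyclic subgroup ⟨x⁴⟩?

|⟨x⁴⟩| equals the order of x⁴. Compute successive powers until reaching e:
  (x⁴)¹ = x⁴, (x⁴)² = x⁸, (x⁴)³ = x¹², (x⁴)⁴ = x¹⁶, (x⁴)⁵ = x²⁰, (x⁴)⁶ = x²⁴, (x⁴)⁷ = x³, (x⁴)⁸ = x⁷, (x⁴)⁹ = x¹¹, (x⁴)¹⁰ = x¹⁵, (x⁴)¹¹ = x¹⁹, (x⁴)¹² = x²³, (x⁴)¹³ = x², (x⁴)¹⁴ = x⁶, (x⁴)¹⁵ = x¹⁰, (x⁴)¹⁶ = x¹⁴, (x⁴)¹⁷ = x¹⁸, (x⁴)¹⁸ = x²², (x⁴)¹⁹ = x, (x⁴)²⁰ = x⁵, (x⁴)²¹ = x⁹, (x⁴)²² = x¹³, (x⁴)²³ = x¹⁷, (x⁴)²⁴ = x²¹, (x⁴)²⁵ = e.
The smallest positive k with (x⁴)ᵏ = e is 25, so |⟨x⁴⟩| = 25.

Answer: 25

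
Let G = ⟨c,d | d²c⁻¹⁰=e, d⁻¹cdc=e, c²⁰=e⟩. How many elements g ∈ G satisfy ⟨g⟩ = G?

⟨g⟩ = G would require ord(g) = |G| = 40, but the maximum element order in G is 20 < 40. So G is not cyclic and no single element generates it: the count is 0.

Answer: 0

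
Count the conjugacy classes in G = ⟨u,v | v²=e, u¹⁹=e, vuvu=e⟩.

The conjugacy classes (representative and size) are:
  [e] (size 1), [u¹⁸] (size 2), [u²] (size 2), [u¹⁶] (size 2), [u⁴] (size 2), [u¹⁴] (size 2), [u¹³] (size 2), [u¹²] (size 2), [u⁸] (size 2), [u⁹] (size 2), [v] (size 19).
Class equation: 1 + 2 + 2 + 2 + 2 + 2 + 2 + 2 + 2 + 2 + 19 = 38 = |G|. So G has 11 conjugacy classes.

Answer: 11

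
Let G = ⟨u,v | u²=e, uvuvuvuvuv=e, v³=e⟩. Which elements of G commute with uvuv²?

⟨uvuv²⟩ ⊆ C_G(uvuv²) since powers of uvuv² commute with uvuv²; so |C_G(uvuv²)| ≥ |⟨uvuv²⟩| = 5.
By orbit–stabilizer, |C_G(uvuv²)| = |G| / |conj. class of uvuv²| = 60 / 12 = 5.
The 5 elements commuting with uvuv² are {e, vuv²u, uvuv², vuv²uvuv²u, uvuv²uvuv²}.

Answer: {e, vuv²u, uvuv², vuv²uvuv²u, uvuv²uvuv²}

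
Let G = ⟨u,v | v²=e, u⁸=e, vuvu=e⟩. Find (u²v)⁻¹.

The order of (u²v) is 2 (smallest k with (u²v)ᵏ = e), so (u²v)⁻¹ = (u²v)¹ = u²v.
Check: (u²v) · (u²v) → (u²v) · u² = v;   v · v = e, giving e as required.

Answer: u²v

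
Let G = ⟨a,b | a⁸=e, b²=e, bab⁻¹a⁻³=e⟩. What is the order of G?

Enumerate words in the generators, reducing via the relations: the distinct elements are
  {a, b, e, ab, a², a³, a⁴, a⁵, a⁶, a⁷, a²b, a³b, a⁴b, a⁵b, a⁶b, a⁷b}.
No further products give new elements, so |G| = 16.

Answer: 16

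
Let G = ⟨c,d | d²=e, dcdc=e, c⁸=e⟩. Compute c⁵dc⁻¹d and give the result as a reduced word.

Multiply left to right, reducing at each step:
  (c⁵) · d = c⁵d
  (c⁵d) · c⁻¹ = c⁶d
  (c⁶d) · d = c⁶

Answer: c⁶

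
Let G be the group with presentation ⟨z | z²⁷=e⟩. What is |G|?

G is generated by a single element, so G is cyclic. The relator gives z²⁷ = e and no smaller power is forced to be e, so the 27 powers {e, z, z², z³, z⁴, z⁵, z⁶, z⁷, z⁸, z⁹, z²², z²³, z²¹, z²⁰, z²⁴, z²⁵, z²⁶, z¹², z¹³, z¹¹, z¹⁰, z¹⁴, z¹⁵, z¹⁶, z¹⁷, z¹⁸, z¹⁹} are distinct. Hence |G| = 27.

Answer: 27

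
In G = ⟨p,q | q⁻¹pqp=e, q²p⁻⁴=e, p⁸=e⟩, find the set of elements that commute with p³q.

⟨p³q⟩ ⊆ C_G(p³q) since powers of p³q commute with p³q; so |C_G(p³q)| ≥ |⟨p³q⟩| = 4.
By orbit–stabilizer, |C_G(p³q)| = |G| / |conj. class of p³q| = 16 / 4 = 4.
The 4 elements commuting with p³q are {e, p⁴, p³q, p³q⁻¹}.

Answer: {e, p⁴, p³q, p³q⁻¹}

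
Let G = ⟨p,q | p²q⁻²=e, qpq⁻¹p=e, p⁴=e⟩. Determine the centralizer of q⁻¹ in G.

⟨q⁻¹⟩ ⊆ C_G(q⁻¹) since powers of q⁻¹ commute with q⁻¹; so |C_G(q⁻¹)| ≥ |⟨q⁻¹⟩| = 4.
By orbit–stabilizer, |C_G(q⁻¹)| = |G| / |conj. class of q⁻¹| = 8 / 2 = 4.
The 4 elements commuting with q⁻¹ are {e, p², q, q⁻¹}.

Answer: {e, p², q, q⁻¹}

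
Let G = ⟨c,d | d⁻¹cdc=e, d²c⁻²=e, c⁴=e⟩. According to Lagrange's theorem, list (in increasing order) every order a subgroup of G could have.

|G| = 8 = 2³. By Lagrange's theorem the order of any subgroup divides 8; the divisors of 8 are 1, 2, 4, 8.

Answer: 1, 2, 4, 8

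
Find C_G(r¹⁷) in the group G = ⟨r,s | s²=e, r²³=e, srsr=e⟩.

⟨r¹⁷⟩ ⊆ C_G(r¹⁷) since powers of r¹⁷ commute with r¹⁷; so |C_G(r¹⁷)| ≥ |⟨r¹⁷⟩| = 23.
By orbit–stabilizer, |C_G(r¹⁷)| = |G| / |conj. class of r¹⁷| = 46 / 2 = 23.
The 23 elements commuting with r¹⁷ are {e, r, r², r³, r⁴, r⁵, r⁶, r⁷, r⁸, r⁹, r¹⁰, r¹¹, r¹², r¹³, r¹⁴, r¹⁵, r¹⁶, r¹⁷, r¹⁸, r¹⁹, r²⁰, r²¹, r²²}.

Answer: {e, r, r², r³, r⁴, r⁵, r⁶, r⁷, r⁸, r⁹, r¹⁰, r¹¹, r¹², r¹³, r¹⁴, r¹⁵, r¹⁶, r¹⁷, r¹⁸, r¹⁹, r²⁰, r²¹, r²²}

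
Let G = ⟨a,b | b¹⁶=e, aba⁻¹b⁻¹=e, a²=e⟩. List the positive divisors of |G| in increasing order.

|G| = 32 = 2⁵. By Lagrange's theorem the order of any subgroup divides 32; the divisors of 32 are 1, 2, 4, 8, 16, 32.

Answer: 1, 2, 4, 8, 16, 32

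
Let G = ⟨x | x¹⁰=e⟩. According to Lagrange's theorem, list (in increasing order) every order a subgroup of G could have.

|G| = 10 = 2 · 5. By Lagrange's theorem the order of any subgroup divides 10; the divisors of 10 are 1, 2, 5, 10.

Answer: 1, 2, 5, 10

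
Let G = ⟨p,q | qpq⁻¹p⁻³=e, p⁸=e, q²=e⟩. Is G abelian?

p·q = pq but q·p = p³q, so p·q ≠ q·p and G is not abelian.

Answer: No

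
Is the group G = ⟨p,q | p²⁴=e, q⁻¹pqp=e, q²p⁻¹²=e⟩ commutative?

p·q = pq but q·p = p¹¹q⁻¹, so p·q ≠ q·p and G is not abelian.

Answer: No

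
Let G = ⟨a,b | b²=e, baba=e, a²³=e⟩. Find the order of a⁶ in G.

Compute successive powers until reaching e:
  (a⁶)¹ = a⁶, (a⁶)² = a¹², (a⁶)³ = a¹⁸, (a⁶)⁴ = a, (a⁶)⁵ = a⁷, (a⁶)⁶ = a¹³, (a⁶)⁷ = a¹⁹, (a⁶)⁸ = a², (a⁶)⁹ = a⁸, (a⁶)¹⁰ = a¹⁴, (a⁶)¹¹ = a²⁰, (a⁶)¹² = a³, (a⁶)¹³ = a⁹, (a⁶)¹⁴ = a¹⁵, (a⁶)¹⁵ = a²¹, (a⁶)¹⁶ = a⁴, (a⁶)¹⁷ = a¹⁰, (a⁶)¹⁸ = a¹⁶, (a⁶)¹⁹ = a²², (a⁶)²⁰ = a⁵, (a⁶)²¹ = a¹¹, (a⁶)²² = a¹⁷, (a⁶)²³ = e.
The smallest positive k with (a⁶)ᵏ = e is 23.

Answer: 23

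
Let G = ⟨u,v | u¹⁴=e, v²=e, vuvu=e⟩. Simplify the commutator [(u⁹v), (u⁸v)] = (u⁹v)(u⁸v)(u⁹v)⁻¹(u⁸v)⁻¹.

[(u⁹v), (u⁸v)] = (u⁹v)·(u⁸v)·(u⁹v)⁻¹·(u⁸v)⁻¹.
  (u⁹v) · (u⁸v) = u
  u · (u⁹v) = u¹⁰v
  (u¹⁰v) · (u⁸v) = u²

Answer: u²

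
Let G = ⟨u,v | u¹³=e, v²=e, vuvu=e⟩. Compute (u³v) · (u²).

Compute (u³v) · (u²) by multiplying left to right and reducing via the relations at each step:
  (u³v) · u² = uv

Answer: uv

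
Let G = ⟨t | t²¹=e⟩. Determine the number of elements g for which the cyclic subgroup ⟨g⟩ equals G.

G is cyclic of order 21. An element generates G iff its order is 21, and a cyclic group of order 21 has exactly φ(21) = 12 such elements.

Answer: 12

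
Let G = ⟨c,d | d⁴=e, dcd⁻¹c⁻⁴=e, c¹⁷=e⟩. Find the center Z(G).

An element z ∈ Z(G) iff z commutes with every generator.
For example e is central: e·c = c = c·e; e·d = d = d·e.
Whereas c ∉ Z(G) since c·d = cd ≠ c⁴d = d·c.
Checking each of the 68 elements this way gives Z(G) = {e}, of order 1.

Answer: {e}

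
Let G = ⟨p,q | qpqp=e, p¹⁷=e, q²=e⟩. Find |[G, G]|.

G' = [G, G] is generated by all commutators. The generator-pair commutators are: [p, q] = p².
The subgroup they normally generate is {e, p, p², p³, p⁴, p⁵, p⁶, p⁷, p⁸, p⁹, p¹⁰, p¹¹, p¹², p¹³, p¹⁴, p¹⁵, p¹⁶}, of order 17.
Check: |G/G'| = 34/17 = 2 is the order of the abelianisation.

Answer: 17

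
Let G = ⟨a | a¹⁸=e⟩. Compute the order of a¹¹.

Compute successive powers until reaching e:
  (a¹¹)¹ = a¹¹, (a¹¹)² = a⁴, (a¹¹)³ = a¹⁵, (a¹¹)⁴ = a⁸, (a¹¹)⁵ = a, (a¹¹)⁶ = a¹², (a¹¹)⁷ = a⁵, (a¹¹)⁸ = a¹⁶, (a¹¹)⁹ = a⁹, (a¹¹)¹⁰ = a², (a¹¹)¹¹ = a¹³, (a¹¹)¹² = a⁶, (a¹¹)¹³ = a¹⁷, (a¹¹)¹⁴ = a¹⁰, (a¹¹)¹⁵ = a³, (a¹¹)¹⁶ = a¹⁴, (a¹¹)¹⁷ = a⁷, (a¹¹)¹⁸ = e.
The smallest positive k with (a¹¹)ᵏ = e is 18.

Answer: 18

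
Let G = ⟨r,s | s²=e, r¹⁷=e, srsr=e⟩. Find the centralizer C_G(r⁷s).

⟨r⁷s⟩ ⊆ C_G(r⁷s) since powers of r⁷s commute with r⁷s; so |C_G(r⁷s)| ≥ |⟨r⁷s⟩| = 2.
By orbit–stabilizer, |C_G(r⁷s)| = |G| / |conj. class of r⁷s| = 34 / 17 = 2.
The 2 elements commuting with r⁷s are {e, r⁷s}.

Answer: {e, r⁷s}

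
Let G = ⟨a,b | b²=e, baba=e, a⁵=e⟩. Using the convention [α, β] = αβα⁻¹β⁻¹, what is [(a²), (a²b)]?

[(a²), (a²b)] = (a²)·(a²b)·(a²)⁻¹·(a²b)⁻¹.
  (a²) · (a²b) = a⁴b
  (a⁴b) · (a³) = ab
  (ab) · (a²b) = a⁴

Answer: a⁴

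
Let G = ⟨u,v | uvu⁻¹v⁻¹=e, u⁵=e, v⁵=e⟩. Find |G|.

Enumerate words in the generators, reducing via the relations: the distinct elements are
  {e, u, v, uv, u², u³, u⁴, v², v³, v⁴, uv², uv³, uv⁴, u²v, u³v, u⁴v, u²v², u²v³, u²v⁴, u³v², u³v³, u³v⁴, u⁴v², u⁴v³, u⁴v⁴}.
No further products give new elements, so |G| = 25.

Answer: 25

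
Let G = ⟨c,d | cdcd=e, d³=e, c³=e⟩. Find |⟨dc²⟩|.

|⟨dc²⟩| equals the order of dc². Compute successive powers until reaching e:
  (dc²)¹ = dc², (dc²)² = cd², (dc²)³ = e.
The smallest positive k with (dc²)ᵏ = e is 3, so |⟨dc²⟩| = 3.

Answer: 3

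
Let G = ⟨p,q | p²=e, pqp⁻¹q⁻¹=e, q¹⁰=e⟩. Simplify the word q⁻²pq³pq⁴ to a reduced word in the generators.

Multiply left to right, reducing at each step:
  (q⁸) · p = pq⁸
  (pq⁸) · q³ = pq
  (pq) · p = q
  q · q⁴ = q⁵

Answer: q⁵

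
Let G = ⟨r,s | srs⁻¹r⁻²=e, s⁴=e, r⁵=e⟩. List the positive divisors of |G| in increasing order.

|G| = 20 = 2² · 5. By Lagrange's theorem the order of any subgroup divides 20; the divisors of 20 are 1, 2, 4, 5, 10, 20.

Answer: 1, 2, 4, 5, 10, 20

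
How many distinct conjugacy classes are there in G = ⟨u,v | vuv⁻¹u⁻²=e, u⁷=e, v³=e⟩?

The conjugacy classes (representative and size) are:
  [e] (size 1), [u²] (size 3), [u⁵] (size 3), [v] (size 7), [v²] (size 7).
Class equation: 1 + 3 + 3 + 7 + 7 = 21 = |G|. So G has 5 conjugacy classes.

Answer: 5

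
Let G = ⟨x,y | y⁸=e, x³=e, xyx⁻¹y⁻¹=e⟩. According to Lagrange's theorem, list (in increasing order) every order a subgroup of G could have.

|G| = 24 = 2³ · 3. By Lagrange's theorem the order of any subgroup divides 24; the divisors of 24 are 1, 2, 3, 4, 6, 8, 12, 24.

Answer: 1, 2, 3, 4, 6, 8, 12, 24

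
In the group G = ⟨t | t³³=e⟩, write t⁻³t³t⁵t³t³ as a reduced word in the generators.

Multiply left to right, reducing at each step:
  (t³⁰) · t³ = e
  e · t⁵ = t⁵
  (t⁵) · t³ = t⁸
  (t⁸) · t³ = t¹¹

Answer: t¹¹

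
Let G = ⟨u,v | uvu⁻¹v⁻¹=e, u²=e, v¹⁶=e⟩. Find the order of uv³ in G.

Compute successive powers until reaching e:
  (uv³)¹ = uv³, (uv³)² = v⁶, (uv³)³ = uv⁹, (uv³)⁴ = v¹², (uv³)⁵ = uv¹⁵, (uv³)⁶ = v², (uv³)⁷ = uv⁵, (uv³)⁸ = v⁸, (uv³)⁹ = uv¹¹, (uv³)¹⁰ = v¹⁴, (uv³)¹¹ = uv, (uv³)¹² = v⁴, (uv³)¹³ = uv⁷, (uv³)¹⁴ = v¹⁰, (uv³)¹⁵ = uv¹³, (uv³)¹⁶ = e.
The smallest positive k with (uv³)ᵏ = e is 16.

Answer: 16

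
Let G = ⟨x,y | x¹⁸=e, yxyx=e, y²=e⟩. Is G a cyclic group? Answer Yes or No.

Every cyclic group is abelian. But x·y = xy while y·x = x¹⁷y, so x·y ≠ y·x and G is not abelian. Hence G is not cyclic.

Answer: No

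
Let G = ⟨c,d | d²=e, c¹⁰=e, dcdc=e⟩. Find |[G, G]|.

G' = [G, G] is generated by all commutators. The generator-pair commutators are: [c, d] = c².
The subgroup they normally generate is {e, c², c⁴, c⁶, c⁸}, of order 5.
Check: |G/G'| = 20/5 = 4 is the order of the abelianisation.

Answer: 5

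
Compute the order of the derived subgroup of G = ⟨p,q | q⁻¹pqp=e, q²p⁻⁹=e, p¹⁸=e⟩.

G' = [G, G] is generated by all commutators. The generator-pair commutators are: [p, q] = p².
The subgroup they normally generate is {e, p², p⁴, p⁶, p⁸, p¹⁰, p¹², p¹⁴, p¹⁶}, of order 9.
Check: |G/G'| = 36/9 = 4 is the order of the abelianisation.

Answer: 9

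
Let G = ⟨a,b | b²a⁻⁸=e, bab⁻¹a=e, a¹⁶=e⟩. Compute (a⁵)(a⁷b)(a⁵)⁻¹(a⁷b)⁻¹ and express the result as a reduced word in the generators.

[(a⁵), (a⁷b)] = (a⁵)·(a⁷b)·(a⁵)⁻¹·(a⁷b)⁻¹.
  (a⁵) · (a⁷b) = a⁴b⁻¹
  (a⁴b⁻¹) · (a¹¹) = ab
  (ab) · (a⁷b⁻¹) = a¹⁰

Answer: a¹⁰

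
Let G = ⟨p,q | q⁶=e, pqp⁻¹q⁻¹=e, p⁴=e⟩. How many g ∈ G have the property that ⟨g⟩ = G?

⟨g⟩ = G would require ord(g) = |G| = 24, but the maximum element order in G is 12 < 24. So G is not cyclic and no single element generates it: the count is 0.

Answer: 0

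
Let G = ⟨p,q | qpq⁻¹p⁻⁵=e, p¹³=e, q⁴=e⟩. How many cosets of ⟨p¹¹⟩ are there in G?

First find ord(p¹¹) by computing successive powers:
  (p¹¹)¹ = p¹¹, (p¹¹)² = p⁹, (p¹¹)³ = p⁷, (p¹¹)⁴ = p⁵, (p¹¹)⁵ = p³, (p¹¹)⁶ = p, (p¹¹)⁷ = p¹², (p¹¹)⁸ = p¹⁰, (p¹¹)⁹ = p⁸, (p¹¹)¹⁰ = p⁶, (p¹¹)¹¹ = p⁴, (p¹¹)¹² = p², (p¹¹)¹³ = e.
So |⟨p¹¹⟩| = ord(p¹¹) = 13. With |G| = 52, by Lagrange [G : ⟨p¹¹⟩] = 52/13 = 4.

Answer: 4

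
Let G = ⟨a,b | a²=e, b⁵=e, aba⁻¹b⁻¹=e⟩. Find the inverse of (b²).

The order of (b²) is 5 (smallest k with (b²)ᵏ = e), so (b²)⁻¹ = (b²)⁴ = b³.
Check: (b²) · (b³) → (b²) · b³ = e, giving e as required.

Answer: b³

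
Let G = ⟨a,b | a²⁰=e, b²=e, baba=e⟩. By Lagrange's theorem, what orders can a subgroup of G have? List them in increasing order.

|G| = 40 = 2³ · 5. By Lagrange's theorem the order of any subgroup divides 40; the divisors of 40 are 1, 2, 4, 5, 8, 10, 20, 40.

Answer: 1, 2, 4, 5, 8, 10, 20, 40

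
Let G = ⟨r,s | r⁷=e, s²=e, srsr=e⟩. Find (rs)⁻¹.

The order of (rs) is 2 (smallest k with (rs)ᵏ = e), so (rs)⁻¹ = (rs)¹ = rs.
Check: (rs) · (rs) → (rs) · r = s;   s · s = e, giving e as required.

Answer: rs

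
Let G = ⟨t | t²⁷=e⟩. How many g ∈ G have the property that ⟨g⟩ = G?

G is cyclic of order 27. An element generates G iff its order is 27, and a cyclic group of order 27 has exactly φ(27) = 18 such elements.

Answer: 18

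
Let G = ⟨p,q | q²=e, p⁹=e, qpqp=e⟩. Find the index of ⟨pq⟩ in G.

First find ord(pq) by computing successive powers:
  (pq)¹ = pq, (pq)² = e.
So |⟨pq⟩| = ord(pq) = 2. With |G| = 18, by Lagrange [G : ⟨pq⟩] = 18/2 = 9.

Answer: 9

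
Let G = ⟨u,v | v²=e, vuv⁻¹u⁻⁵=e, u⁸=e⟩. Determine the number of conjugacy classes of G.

The conjugacy classes (representative and size) are:
  [e] (size 1), [u⁵] (size 2), [u²] (size 1), [u⁷] (size 2), [u⁴] (size 1), [u⁶] (size 1), [v] (size 2), [u⁵v] (size 2), [u²v] (size 2), [u³v] (size 2).
Class equation: 1 + 2 + 1 + 2 + 1 + 1 + 2 + 2 + 2 + 2 = 16 = |G|. So G has 10 conjugacy classes.

Answer: 10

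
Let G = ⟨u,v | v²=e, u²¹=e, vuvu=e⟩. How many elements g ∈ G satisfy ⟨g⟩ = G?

⟨g⟩ = G would require ord(g) = |G| = 42, but the maximum element order in G is 21 < 42. So G is not cyclic and no single element generates it: the count is 0.

Answer: 0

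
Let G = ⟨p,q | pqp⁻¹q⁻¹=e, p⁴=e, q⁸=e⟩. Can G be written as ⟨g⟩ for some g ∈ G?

|G| = 32, but the maximum element order in G is 8 < 32. No single element generates all of G, so G is not cyclic.

Answer: No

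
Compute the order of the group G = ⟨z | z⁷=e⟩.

G is generated by a single element, so G is cyclic. The relator gives z⁷ = e and no smaller power is forced to be e, so the 7 powers {e, z, z², z³, z⁴, z⁵, z⁶} are distinct. Hence |G| = 7.

Answer: 7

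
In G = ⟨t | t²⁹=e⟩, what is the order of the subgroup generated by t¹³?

|⟨t¹³⟩| equals the order of t¹³. Compute successive powers until reaching e:
  (t¹³)¹ = t¹³, (t¹³)² = t²⁶, (t¹³)³ = t¹⁰, (t¹³)⁴ = t²³, (t¹³)⁵ = t⁷, (t¹³)⁶ = t²⁰, (t¹³)⁷ = t⁴, (t¹³)⁸ = t¹⁷, (t¹³)⁹ = t, (t¹³)¹⁰ = t¹⁴, (t¹³)¹¹ = t²⁷, (t¹³)¹² = t¹¹, (t¹³)¹³ = t²⁴, (t¹³)¹⁴ = t⁸, (t¹³)¹⁵ = t²¹, (t¹³)¹⁶ = t⁵, (t¹³)¹⁷ = t¹⁸, (t¹³)¹⁸ = t², (t¹³)¹⁹ = t¹⁵, (t¹³)²⁰ = t²⁸, (t¹³)²¹ = t¹², (t¹³)²² = t²⁵, (t¹³)²³ = t⁹, (t¹³)²⁴ = t²², (t¹³)²⁵ = t⁶, (t¹³)²⁶ = t¹⁹, (t¹³)²⁷ = t³, (t¹³)²⁸ = t¹⁶, (t¹³)²⁹ = e.
The smallest positive k with (t¹³)ᵏ = e is 29, so |⟨t¹³⟩| = 29.

Answer: 29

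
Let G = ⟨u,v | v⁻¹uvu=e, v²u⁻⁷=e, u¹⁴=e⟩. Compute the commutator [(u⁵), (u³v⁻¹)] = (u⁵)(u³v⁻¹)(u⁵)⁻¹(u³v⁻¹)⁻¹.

[(u⁵), (u³v⁻¹)] = (u⁵)·(u³v⁻¹)·(u⁵)⁻¹·(u³v⁻¹)⁻¹.
  (u⁵) · (u³v⁻¹) = uv
  (uv) · (u⁹) = u⁶v
  (u⁶v) · (u³v) = u¹⁰

Answer: u¹⁰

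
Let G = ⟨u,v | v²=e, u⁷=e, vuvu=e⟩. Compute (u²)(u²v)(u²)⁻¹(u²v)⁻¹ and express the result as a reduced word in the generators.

[(u²), (u²v)] = (u²)·(u²v)·(u²)⁻¹·(u²v)⁻¹.
  (u²) · (u²v) = u⁴v
  (u⁴v) · (u⁵) = u⁶v
  (u⁶v) · (u²v) = u⁴

Answer: u⁴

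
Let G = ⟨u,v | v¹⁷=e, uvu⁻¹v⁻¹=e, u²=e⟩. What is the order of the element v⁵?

Compute successive powers until reaching e:
  (v⁵)¹ = v⁵, (v⁵)² = v¹⁰, (v⁵)³ = v¹⁵, (v⁵)⁴ = v³, (v⁵)⁵ = v⁸, (v⁵)⁶ = v¹³, (v⁵)⁷ = v, (v⁵)⁸ = v⁶, (v⁵)⁹ = v¹¹, (v⁵)¹⁰ = v¹⁶, (v⁵)¹¹ = v⁴, (v⁵)¹² = v⁹, (v⁵)¹³ = v¹⁴, (v⁵)¹⁴ = v², (v⁵)¹⁵ = v⁷, (v⁵)¹⁶ = v¹², (v⁵)¹⁷ = e.
The smallest positive k with (v⁵)ᵏ = e is 17.

Answer: 17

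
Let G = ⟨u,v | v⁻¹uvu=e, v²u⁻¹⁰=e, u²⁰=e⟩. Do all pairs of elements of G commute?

u·v = uv but v·u = u⁹v⁻¹, so u·v ≠ v·u and G is not abelian.

Answer: No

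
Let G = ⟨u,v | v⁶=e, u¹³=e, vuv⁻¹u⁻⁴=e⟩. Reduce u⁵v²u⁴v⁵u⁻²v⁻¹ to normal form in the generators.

Multiply left to right, reducing at each step:
  (u⁵) · v² = u⁵v²
  (u⁵v²) · u⁴ = u⁴v²
  (u⁴v²) · v⁵ = u⁴v
  (u⁴v) · u⁻² = u⁹v
  (u⁹v) · v⁻¹ = u⁹

Answer: u⁹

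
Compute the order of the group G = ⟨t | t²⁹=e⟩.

G is generated by a single element, so G is cyclic. The relator gives t²⁹ = e and no smaller power is forced to be e, so the 29 powers {e, t, t², t³, t⁴, t⁵, t⁶, t⁷, t⁸, t⁹, t²², t²³, t²¹, t²⁰, t²⁴, t²⁵, t²⁶, t²⁷, t²⁸, t¹², t¹³, t¹¹, t¹⁰, t¹⁴, t¹⁵, t¹⁶, t¹⁷, t¹⁸, t¹⁹} are distinct. Hence |G| = 29.

Answer: 29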